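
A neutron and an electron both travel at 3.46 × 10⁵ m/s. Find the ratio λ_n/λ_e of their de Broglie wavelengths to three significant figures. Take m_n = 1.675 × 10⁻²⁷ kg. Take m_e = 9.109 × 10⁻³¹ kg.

At fixed v, p = mv so λ = h/(mv) ∝ 1/m.
λ_n/λ_e = m_e/m_n = 9.109 × 10⁻³¹/1.675 × 10⁻²⁷ = 5.44 × 10⁻⁴.

λ_n/λ_e = 5.44 × 10⁻⁴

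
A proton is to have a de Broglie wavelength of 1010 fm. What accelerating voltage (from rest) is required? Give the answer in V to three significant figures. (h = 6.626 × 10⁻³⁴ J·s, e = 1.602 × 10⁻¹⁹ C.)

p = h/λ = 6.626 × 10⁻³⁴ / 1.010 × 10⁻¹² = 6.560 × 10⁻²² kg·m/s.
KE = p²/(2m) = 1.286 × 10⁻¹⁶ J.
V = KE/e = 1.286 × 10⁻¹⁶ / (1.602 × 10⁻¹⁹) = 803 V.

V = 803 V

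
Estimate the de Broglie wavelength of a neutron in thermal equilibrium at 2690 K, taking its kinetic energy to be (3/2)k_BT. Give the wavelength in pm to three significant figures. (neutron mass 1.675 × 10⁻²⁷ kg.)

λ = 48.5 pm

KE = (3/2)k_BT = 1.5 × 1.381 × 10⁻²³ × 2690 = 5.572 × 10⁻²⁰ J.
p = √(2mKE) = √(2 × 1.675 × 10⁻²⁷ × 5.572 × 10⁻²⁰) = 1.366 × 10⁻²³ kg·m/s.
λ = h/p = 4.85 × 10⁻¹¹ m = 48.5 pm.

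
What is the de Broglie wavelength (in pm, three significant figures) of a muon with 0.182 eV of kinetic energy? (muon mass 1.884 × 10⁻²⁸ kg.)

λ = 200 pm

KE = 0.182 eV = 2.916 × 10⁻²⁰ J.
p = √(2mKE) = √(2 × 1.884 × 10⁻²⁸ × 2.916 × 10⁻²⁰) = 3.315 × 10⁻²⁴ kg·m/s.
λ = h/p = 6.626 × 10⁻³⁴ / 3.315 × 10⁻²⁴ = 2.00 × 10⁻¹⁰ m = 200 pm.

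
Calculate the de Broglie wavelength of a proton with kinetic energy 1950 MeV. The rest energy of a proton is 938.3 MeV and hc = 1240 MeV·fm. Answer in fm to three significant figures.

λ = 0.454 fm

Total energy E = KE + m₀c² = 1950 + 938.3 = 2888.3 MeV.
(pc)² = E² − (m₀c²)² = (2888.3)² − (938.3)² = 7.462 × 10⁶ MeV², so pc = 2732 MeV.
λ = hc/(pc) = 1240 MeV·fm / 2732 MeV = 0.454 fm.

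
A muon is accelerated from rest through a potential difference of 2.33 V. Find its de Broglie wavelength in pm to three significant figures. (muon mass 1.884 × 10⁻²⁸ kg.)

λ = 55.9 pm

KE = eV = 1.602 × 10⁻¹⁹ × 2.330 = 3.733 × 10⁻¹⁹ J.
p = √(2mKE) = √(2 × 1.884 × 10⁻²⁸ × 3.733 × 10⁻¹⁹) = 1.186 × 10⁻²³ kg·m/s.
λ = h/p = 6.626 × 10⁻³⁴ / 1.186 × 10⁻²³ = 5.59 × 10⁻¹¹ m = 55.9 pm.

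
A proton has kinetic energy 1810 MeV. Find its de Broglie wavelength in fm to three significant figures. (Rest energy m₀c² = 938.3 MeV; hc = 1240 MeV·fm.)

λ = 0.480 fm

Total energy E = KE + m₀c² = 1810 + 938.3 = 2748.3 MeV.
(pc)² = E² − (m₀c²)² = (2748.3)² − (938.3)² = 6.673 × 10⁶ MeV², so pc = 2583 MeV.
λ = hc/(pc) = 1240 MeV·fm / 2583 MeV = 0.480 fm.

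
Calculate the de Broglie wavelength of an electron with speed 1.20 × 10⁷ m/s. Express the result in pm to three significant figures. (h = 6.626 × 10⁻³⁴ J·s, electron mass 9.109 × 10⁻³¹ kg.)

λ = 60.6 pm

p = mv = 9.109 × 10⁻³¹ × 1.20 × 10⁷ = 1.093 × 10⁻²³ kg·m/s.
λ = h/p = 6.626 × 10⁻³⁴ / 1.093 × 10⁻²³ = 6.06 × 10⁻¹¹ m = 60.6 pm.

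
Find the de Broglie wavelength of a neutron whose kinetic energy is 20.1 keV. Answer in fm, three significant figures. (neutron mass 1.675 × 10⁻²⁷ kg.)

KE = 20.1 keV = 3.220 × 10⁻¹⁵ J.
p = √(2mKE) = √(2 × 1.675 × 10⁻²⁷ × 3.220 × 10⁻¹⁵) = 3.284 × 10⁻²¹ kg·m/s.
λ = h/p = 6.626 × 10⁻³⁴ / 3.284 × 10⁻²¹ = 2.02 × 10⁻¹³ m = 202 fm.

λ = 202 fm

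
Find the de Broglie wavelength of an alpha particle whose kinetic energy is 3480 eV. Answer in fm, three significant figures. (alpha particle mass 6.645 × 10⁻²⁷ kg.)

λ = 243 fm

KE = 3480 eV = 5.575 × 10⁻¹⁶ J.
p = √(2mKE) = √(2 × 6.645 × 10⁻²⁷ × 5.575 × 10⁻¹⁶) = 2.722 × 10⁻²¹ kg·m/s.
λ = h/p = 6.626 × 10⁻³⁴ / 2.722 × 10⁻²¹ = 2.43 × 10⁻¹³ m = 243 fm.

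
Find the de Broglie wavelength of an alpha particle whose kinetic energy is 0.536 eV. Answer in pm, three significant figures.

KE = 0.536 eV = 8.587 × 10⁻²⁰ J.
p = √(2mKE) = √(2 × 6.645 × 10⁻²⁷ × 8.587 × 10⁻²⁰) = 3.378 × 10⁻²³ kg·m/s.
λ = h/p = 6.626 × 10⁻³⁴ / 3.378 × 10⁻²³ = 1.96 × 10⁻¹¹ m = 19.6 pm.

λ = 19.6 pm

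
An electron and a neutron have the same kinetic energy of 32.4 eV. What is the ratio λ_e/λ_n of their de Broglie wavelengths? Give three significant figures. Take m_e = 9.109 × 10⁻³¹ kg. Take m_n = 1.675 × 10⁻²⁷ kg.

At fixed KE, p = √(2mKE) so λ = h/p ∝ 1/√m.
λ_e/λ_n = √(m_n/m_e) = √(1.675 × 10⁻²⁷/9.109 × 10⁻³¹) = √(1839) = 42.9.

λ_e/λ_n = 42.9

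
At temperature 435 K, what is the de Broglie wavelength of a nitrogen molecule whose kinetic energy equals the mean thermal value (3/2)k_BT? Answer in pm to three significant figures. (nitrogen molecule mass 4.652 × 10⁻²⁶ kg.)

KE = (3/2)k_BT = 1.5 × 1.381 × 10⁻²³ × 435 = 9.011 × 10⁻²¹ J.
p = √(2mKE) = √(2 × 4.652 × 10⁻²⁶ × 9.011 × 10⁻²¹) = 2.895 × 10⁻²³ kg·m/s.
λ = h/p = 2.29 × 10⁻¹¹ m = 22.9 pm.

λ = 22.9 pm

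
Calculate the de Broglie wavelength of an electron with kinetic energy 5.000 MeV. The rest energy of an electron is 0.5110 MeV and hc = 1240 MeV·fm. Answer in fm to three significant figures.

Total energy E = KE + m₀c² = 5.000 + 0.5110 = 5.5110 MeV.
(pc)² = E² − (m₀c²)² = (5.5110)² − (0.5110)² = 30.11 MeV², so pc = 5.487 MeV.
λ = hc/(pc) = 1240 MeV·fm / 5.487 MeV = 226 fm.

λ = 226 fm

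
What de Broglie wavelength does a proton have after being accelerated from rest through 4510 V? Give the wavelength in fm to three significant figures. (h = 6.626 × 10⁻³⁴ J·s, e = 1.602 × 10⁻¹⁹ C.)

λ = 426 fm

KE = eV = 1.602 × 10⁻¹⁹ × 4510 = 7.225 × 10⁻¹⁶ J.
p = √(2mKE) = √(2 × 1.673 × 10⁻²⁷ × 7.225 × 10⁻¹⁶) = 1.555 × 10⁻²¹ kg·m/s.
λ = h/p = 6.626 × 10⁻³⁴ / 1.555 × 10⁻²¹ = 4.26 × 10⁻¹³ m = 426 fm.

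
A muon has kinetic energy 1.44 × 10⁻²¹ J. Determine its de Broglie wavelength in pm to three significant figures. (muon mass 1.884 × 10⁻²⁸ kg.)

p = √(2mKE) = √(2 × 1.884 × 10⁻²⁸ × 1.440 × 10⁻²¹) = 7.366 × 10⁻²⁵ kg·m/s.
λ = h/p = 6.626 × 10⁻³⁴ / 7.366 × 10⁻²⁵ = 9.00 × 10⁻¹⁰ m = 900 pm.

λ = 900 pm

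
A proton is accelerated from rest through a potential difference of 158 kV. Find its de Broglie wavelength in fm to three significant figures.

KE = eV = 1.602 × 10⁻¹⁹ × 1.580 × 10⁵ = 2.531 × 10⁻¹⁴ J.
p = √(2mKE) = √(2 × 1.673 × 10⁻²⁷ × 2.531 × 10⁻¹⁴) = 9.203 × 10⁻²¹ kg·m/s.
λ = h/p = 6.626 × 10⁻³⁴ / 9.203 × 10⁻²¹ = 7.20 × 10⁻¹⁴ m = 72.0 fm.

λ = 72.0 fm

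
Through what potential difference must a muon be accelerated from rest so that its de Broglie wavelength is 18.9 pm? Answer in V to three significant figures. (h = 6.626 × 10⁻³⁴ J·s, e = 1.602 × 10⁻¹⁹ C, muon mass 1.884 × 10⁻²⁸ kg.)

p = h/λ = 6.626 × 10⁻³⁴ / 1.890 × 10⁻¹¹ = 3.506 × 10⁻²³ kg·m/s.
KE = p²/(2m) = 3.262 × 10⁻¹⁸ J.
V = KE/e = 3.262 × 10⁻¹⁸ / (1.602 × 10⁻¹⁹) = 20.4 V.

V = 20.4 V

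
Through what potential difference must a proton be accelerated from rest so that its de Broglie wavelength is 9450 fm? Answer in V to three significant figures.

V = 9.17 V

p = h/λ = 6.626 × 10⁻³⁴ / 9.450 × 10⁻¹² = 7.012 × 10⁻²³ kg·m/s.
KE = p²/(2m) = 1.469 × 10⁻¹⁸ J.
V = KE/e = 1.469 × 10⁻¹⁸ / (1.602 × 10⁻¹⁹) = 9.17 V.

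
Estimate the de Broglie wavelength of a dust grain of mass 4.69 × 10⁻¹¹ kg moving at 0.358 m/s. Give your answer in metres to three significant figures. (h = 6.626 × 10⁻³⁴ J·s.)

p = mv = 4.69 × 10⁻¹¹ × 0.358 = 1.679 × 10⁻¹¹ kg·m/s.
λ = h/p = 6.626 × 10⁻³⁴ / 1.679 × 10⁻¹¹ = 3.95 × 10⁻²³ m.

λ = 3.95 × 10⁻²³ m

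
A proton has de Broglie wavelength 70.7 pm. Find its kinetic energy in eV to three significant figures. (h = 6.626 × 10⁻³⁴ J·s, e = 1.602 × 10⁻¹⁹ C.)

KE = 0.164 eV

p = h/λ = 6.626 × 10⁻³⁴ / 7.070 × 10⁻¹¹ = 9.372 × 10⁻²⁴ kg·m/s.
KE = p²/(2m) = (9.372 × 10⁻²⁴)² / (2 × 1.673 × 10⁻²⁷) = 2.625 × 10⁻²⁰ J = 0.164 eV.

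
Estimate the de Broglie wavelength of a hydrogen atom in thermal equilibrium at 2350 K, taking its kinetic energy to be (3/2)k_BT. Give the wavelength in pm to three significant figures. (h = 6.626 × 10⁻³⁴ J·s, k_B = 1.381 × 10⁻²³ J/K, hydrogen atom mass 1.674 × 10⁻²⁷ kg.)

λ = 51.9 pm

KE = (3/2)k_BT = 1.5 × 1.381 × 10⁻²³ × 2350 = 4.868 × 10⁻²⁰ J.
p = √(2mKE) = √(2 × 1.674 × 10⁻²⁷ × 4.868 × 10⁻²⁰) = 1.277 × 10⁻²³ kg·m/s.
λ = h/p = 5.19 × 10⁻¹¹ m = 51.9 pm.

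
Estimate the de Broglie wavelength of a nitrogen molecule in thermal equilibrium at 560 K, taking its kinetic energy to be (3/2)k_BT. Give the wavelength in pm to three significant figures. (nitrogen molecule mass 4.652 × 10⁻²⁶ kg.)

KE = (3/2)k_BT = 1.5 × 1.381 × 10⁻²³ × 560 = 1.160 × 10⁻²⁰ J.
p = √(2mKE) = √(2 × 4.652 × 10⁻²⁶ × 1.160 × 10⁻²⁰) = 3.285 × 10⁻²³ kg·m/s.
λ = h/p = 2.02 × 10⁻¹¹ m = 20.2 pm.

λ = 20.2 pm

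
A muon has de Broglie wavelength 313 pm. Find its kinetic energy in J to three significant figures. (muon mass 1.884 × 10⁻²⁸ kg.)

KE = 1.19 × 10⁻²⁰ J

p = h/λ = 6.626 × 10⁻³⁴ / 3.130 × 10⁻¹⁰ = 2.117 × 10⁻²⁴ kg·m/s.
KE = p²/(2m) = (2.117 × 10⁻²⁴)² / (2 × 1.884 × 10⁻²⁸) = 1.189 × 10⁻²⁰ J = 1.19 × 10⁻²⁰ J.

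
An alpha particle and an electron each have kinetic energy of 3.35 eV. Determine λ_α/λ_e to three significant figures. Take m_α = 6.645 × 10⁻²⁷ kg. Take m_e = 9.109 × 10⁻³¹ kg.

λ_α/λ_e = 0.0117

At fixed KE, p = √(2mKE) so λ = h/p ∝ 1/√m.
λ_α/λ_e = √(m_e/m_α) = √(9.109 × 10⁻³¹/6.645 × 10⁻²⁷) = √(1.371 × 10⁻⁴) = 0.0117.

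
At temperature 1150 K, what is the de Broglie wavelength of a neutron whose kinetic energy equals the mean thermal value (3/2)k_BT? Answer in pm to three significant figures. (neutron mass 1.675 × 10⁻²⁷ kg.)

λ = 74.2 pm

KE = (3/2)k_BT = 1.5 × 1.381 × 10⁻²³ × 1150 = 2.382 × 10⁻²⁰ J.
p = √(2mKE) = √(2 × 1.675 × 10⁻²⁷ × 2.382 × 10⁻²⁰) = 8.933 × 10⁻²⁴ kg·m/s.
λ = h/p = 7.42 × 10⁻¹¹ m = 74.2 pm.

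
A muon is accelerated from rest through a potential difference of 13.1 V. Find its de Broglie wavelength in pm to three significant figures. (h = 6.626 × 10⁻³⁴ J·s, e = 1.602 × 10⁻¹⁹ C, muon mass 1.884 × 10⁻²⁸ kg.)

KE = eV = 1.602 × 10⁻¹⁹ × 13.10 = 2.099 × 10⁻¹⁸ J.
p = √(2mKE) = √(2 × 1.884 × 10⁻²⁸ × 2.099 × 10⁻¹⁸) = 2.812 × 10⁻²³ kg·m/s.
λ = h/p = 6.626 × 10⁻³⁴ / 2.812 × 10⁻²³ = 2.36 × 10⁻¹¹ m = 23.6 pm.

λ = 23.6 pm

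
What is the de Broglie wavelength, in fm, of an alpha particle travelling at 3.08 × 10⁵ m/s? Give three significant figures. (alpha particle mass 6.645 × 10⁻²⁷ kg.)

p = mv = 6.645 × 10⁻²⁷ × 3.08 × 10⁵ = 2.047 × 10⁻²¹ kg·m/s.
λ = h/p = 6.626 × 10⁻³⁴ / 2.047 × 10⁻²¹ = 3.24 × 10⁻¹³ m = 324 fm.

λ = 324 fm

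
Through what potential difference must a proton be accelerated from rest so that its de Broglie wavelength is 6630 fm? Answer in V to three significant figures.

V = 18.6 V

p = h/λ = 6.626 × 10⁻³⁴ / 6.630 × 10⁻¹² = 9.994 × 10⁻²³ kg·m/s.
KE = p²/(2m) = 2.985 × 10⁻¹⁸ J.
V = KE/e = 2.985 × 10⁻¹⁸ / (1.602 × 10⁻¹⁹) = 18.6 V.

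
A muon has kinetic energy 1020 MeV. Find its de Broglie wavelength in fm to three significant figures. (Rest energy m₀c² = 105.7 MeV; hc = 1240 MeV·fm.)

λ = 1.11 fm

Total energy E = KE + m₀c² = 1020 + 105.7 = 1125.7 MeV.
(pc)² = E² − (m₀c²)² = (1125.7)² − (105.7)² = 1.256 × 10⁶ MeV², so pc = 1121 MeV.
λ = hc/(pc) = 1240 MeV·fm / 1121 MeV = 1.11 fm.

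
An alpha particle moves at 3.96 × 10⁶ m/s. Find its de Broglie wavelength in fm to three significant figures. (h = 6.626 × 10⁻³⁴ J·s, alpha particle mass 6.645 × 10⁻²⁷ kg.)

λ = 25.2 fm

p = mv = 6.645 × 10⁻²⁷ × 3.96 × 10⁶ = 2.631 × 10⁻²⁰ kg·m/s.
λ = h/p = 6.626 × 10⁻³⁴ / 2.631 × 10⁻²⁰ = 2.52 × 10⁻¹⁴ m = 25.2 fm.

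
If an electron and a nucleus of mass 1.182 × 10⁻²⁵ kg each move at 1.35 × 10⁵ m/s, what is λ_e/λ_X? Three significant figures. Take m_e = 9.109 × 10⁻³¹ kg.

At fixed v, p = mv so λ = h/(mv) ∝ 1/m.
λ_e/λ_X = m_X/m_e = 1.182 × 10⁻²⁵/9.109 × 10⁻³¹ = 1.30 × 10⁵.

λ_e/λ_X = 1.30 × 10⁵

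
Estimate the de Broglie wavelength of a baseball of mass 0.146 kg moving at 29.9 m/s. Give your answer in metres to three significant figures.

p = mv = 0.146 × 29.9 = 4.365 kg·m/s.
λ = h/p = 6.626 × 10⁻³⁴ / 4.365 = 1.52 × 10⁻³⁴ m.

λ = 1.52 × 10⁻³⁴ m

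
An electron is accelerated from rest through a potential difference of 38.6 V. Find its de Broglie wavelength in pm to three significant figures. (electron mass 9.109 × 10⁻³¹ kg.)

λ = 197 pm

KE = eV = 1.602 × 10⁻¹⁹ × 38.60 = 6.184 × 10⁻¹⁸ J.
p = √(2mKE) = √(2 × 9.109 × 10⁻³¹ × 6.184 × 10⁻¹⁸) = 3.356 × 10⁻²⁴ kg·m/s.
λ = h/p = 6.626 × 10⁻³⁴ / 3.356 × 10⁻²⁴ = 1.97 × 10⁻¹⁰ m = 197 pm.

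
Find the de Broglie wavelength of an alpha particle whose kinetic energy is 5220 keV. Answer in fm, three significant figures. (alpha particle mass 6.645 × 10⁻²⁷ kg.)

KE = 5220 keV = 8.362 × 10⁻¹³ J.
p = √(2mKE) = √(2 × 6.645 × 10⁻²⁷ × 8.362 × 10⁻¹³) = 1.054 × 10⁻¹⁹ kg·m/s.
λ = h/p = 6.626 × 10⁻³⁴ / 1.054 × 10⁻¹⁹ = 6.29 × 10⁻¹⁵ m = 6.29 fm.

λ = 6.29 fm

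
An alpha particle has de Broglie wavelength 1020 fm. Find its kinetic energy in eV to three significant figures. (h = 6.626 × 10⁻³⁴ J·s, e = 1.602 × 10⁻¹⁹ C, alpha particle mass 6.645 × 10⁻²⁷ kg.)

p = h/λ = 6.626 × 10⁻³⁴ / 1.020 × 10⁻¹² = 6.496 × 10⁻²² kg·m/s.
KE = p²/(2m) = (6.496 × 10⁻²²)² / (2 × 6.645 × 10⁻²⁷) = 3.175 × 10⁻¹⁷ J = 198 eV.

KE = 198 eV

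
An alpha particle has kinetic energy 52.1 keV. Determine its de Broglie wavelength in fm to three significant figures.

λ = 62.9 fm

KE = 52.1 keV = 8.346 × 10⁻¹⁵ J.
p = √(2mKE) = √(2 × 6.645 × 10⁻²⁷ × 8.346 × 10⁻¹⁵) = 1.053 × 10⁻²⁰ kg·m/s.
λ = h/p = 6.626 × 10⁻³⁴ / 1.053 × 10⁻²⁰ = 6.29 × 10⁻¹⁴ m = 62.9 fm.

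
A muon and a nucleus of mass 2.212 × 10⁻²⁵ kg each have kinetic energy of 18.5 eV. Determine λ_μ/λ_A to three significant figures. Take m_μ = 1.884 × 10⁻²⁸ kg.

At fixed KE, p = √(2mKE) so λ = h/p ∝ 1/√m.
λ_μ/λ_A = √(m_A/m_μ) = √(2.212 × 10⁻²⁵/1.884 × 10⁻²⁸) = √(1174) = 34.3.

λ_μ/λ_A = 34.3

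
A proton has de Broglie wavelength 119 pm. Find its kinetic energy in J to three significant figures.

p = h/λ = 6.626 × 10⁻³⁴ / 1.190 × 10⁻¹⁰ = 5.568 × 10⁻²⁴ kg·m/s.
KE = p²/(2m) = (5.568 × 10⁻²⁴)² / (2 × 1.673 × 10⁻²⁷) = 9.266 × 10⁻²¹ J = 9.27 × 10⁻²¹ J.

KE = 9.27 × 10⁻²¹ J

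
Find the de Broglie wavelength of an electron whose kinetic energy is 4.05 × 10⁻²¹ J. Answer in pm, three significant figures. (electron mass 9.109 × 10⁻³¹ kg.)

λ = 7710 pm

p = √(2mKE) = √(2 × 9.109 × 10⁻³¹ × 4.050 × 10⁻²¹) = 8.590 × 10⁻²⁶ kg·m/s.
λ = h/p = 6.626 × 10⁻³⁴ / 8.590 × 10⁻²⁶ = 7.71 × 10⁻⁹ m = 7710 pm.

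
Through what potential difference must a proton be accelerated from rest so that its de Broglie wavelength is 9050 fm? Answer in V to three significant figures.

p = h/λ = 6.626 × 10⁻³⁴ / 9.050 × 10⁻¹² = 7.322 × 10⁻²³ kg·m/s.
KE = p²/(2m) = 1.602 × 10⁻¹⁸ J.
V = KE/e = 1.602 × 10⁻¹⁸ / (1.602 × 10⁻¹⁹) = 10.0 V.

V = 10.0 V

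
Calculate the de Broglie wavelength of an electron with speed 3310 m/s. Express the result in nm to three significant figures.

λ = 220 nm

p = mv = 9.109 × 10⁻³¹ × 3310 = 3.015 × 10⁻²⁷ kg·m/s.
λ = h/p = 6.626 × 10⁻³⁴ / 3.015 × 10⁻²⁷ = 2.20 × 10⁻⁷ m = 220 nm.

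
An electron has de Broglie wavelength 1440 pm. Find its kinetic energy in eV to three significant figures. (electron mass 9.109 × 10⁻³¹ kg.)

KE = 0.725 eV

p = h/λ = 6.626 × 10⁻³⁴ / 1.440 × 10⁻⁹ = 4.601 × 10⁻²⁵ kg·m/s.
KE = p²/(2m) = (4.601 × 10⁻²⁵)² / (2 × 9.109 × 10⁻³¹) = 1.162 × 10⁻¹⁹ J = 0.725 eV.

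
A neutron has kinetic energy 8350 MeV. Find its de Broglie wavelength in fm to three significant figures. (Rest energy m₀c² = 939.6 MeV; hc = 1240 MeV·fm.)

λ = 0.134 fm

Total energy E = KE + m₀c² = 8350 + 939.6 = 9289.6 MeV.
(pc)² = E² − (m₀c²)² = (9289.6)² − (939.6)² = 8.541 × 10⁷ MeV², so pc = 9242 MeV.
λ = hc/(pc) = 1240 MeV·fm / 9242 MeV = 0.134 fm.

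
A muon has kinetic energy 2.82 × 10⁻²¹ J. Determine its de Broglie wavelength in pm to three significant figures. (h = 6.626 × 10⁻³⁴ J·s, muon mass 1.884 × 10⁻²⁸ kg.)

p = √(2mKE) = √(2 × 1.884 × 10⁻²⁸ × 2.820 × 10⁻²¹) = 1.031 × 10⁻²⁴ kg·m/s.
λ = h/p = 6.626 × 10⁻³⁴ / 1.031 × 10⁻²⁴ = 6.43 × 10⁻¹⁰ m = 643 pm.

λ = 643 pm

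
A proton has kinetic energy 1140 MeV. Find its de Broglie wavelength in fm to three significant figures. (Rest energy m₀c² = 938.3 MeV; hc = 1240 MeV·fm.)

λ = 0.669 fm

Total energy E = KE + m₀c² = 1140 + 938.3 = 2078.3 MeV.
(pc)² = E² − (m₀c²)² = (2078.3)² − (938.3)² = 3.439 × 10⁶ MeV², so pc = 1854 MeV.
λ = hc/(pc) = 1240 MeV·fm / 1854 MeV = 0.669 fm.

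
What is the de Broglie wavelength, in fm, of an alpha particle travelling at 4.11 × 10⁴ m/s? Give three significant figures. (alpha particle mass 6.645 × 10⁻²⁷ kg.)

p = mv = 6.645 × 10⁻²⁷ × 4.11 × 10⁴ = 2.731 × 10⁻²² kg·m/s.
λ = h/p = 6.626 × 10⁻³⁴ / 2.731 × 10⁻²² = 2.43 × 10⁻¹² m = 2430 fm.

λ = 2430 fm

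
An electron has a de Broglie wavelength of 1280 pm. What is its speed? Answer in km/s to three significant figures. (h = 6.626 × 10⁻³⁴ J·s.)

v = 568 km/s

p = h/λ = 6.626 × 10⁻³⁴ / 1.280 × 10⁻⁹ = 5.177 × 10⁻²⁵ kg·m/s.
v = p/m = 5.177 × 10⁻²⁵ / 9.109 × 10⁻³¹ = 5.68 × 10⁵ m/s = 568 km/s.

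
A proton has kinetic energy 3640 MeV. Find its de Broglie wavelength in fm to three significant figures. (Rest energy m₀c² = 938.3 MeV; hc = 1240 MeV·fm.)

λ = 0.277 fm

Total energy E = KE + m₀c² = 3640 + 938.3 = 4578.3 MeV.
(pc)² = E² − (m₀c²)² = (4578.3)² − (938.3)² = 2.008 × 10⁷ MeV², so pc = 4481 MeV.
λ = hc/(pc) = 1240 MeV·fm / 4481 MeV = 0.277 fm.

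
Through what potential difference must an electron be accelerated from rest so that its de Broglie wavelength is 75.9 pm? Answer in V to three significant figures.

V = 261 V

p = h/λ = 6.626 × 10⁻³⁴ / 7.590 × 10⁻¹¹ = 8.730 × 10⁻²⁴ kg·m/s.
KE = p²/(2m) = 4.183 × 10⁻¹⁷ J.
V = KE/e = 4.183 × 10⁻¹⁷ / (1.602 × 10⁻¹⁹) = 261 V.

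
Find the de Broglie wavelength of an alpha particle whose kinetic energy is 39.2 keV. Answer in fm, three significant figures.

KE = 39.2 keV = 6.280 × 10⁻¹⁵ J.
p = √(2mKE) = √(2 × 6.645 × 10⁻²⁷ × 6.280 × 10⁻¹⁵) = 9.136 × 10⁻²¹ kg·m/s.
λ = h/p = 6.626 × 10⁻³⁴ / 9.136 × 10⁻²¹ = 7.25 × 10⁻¹⁴ m = 72.5 fm.

λ = 72.5 fm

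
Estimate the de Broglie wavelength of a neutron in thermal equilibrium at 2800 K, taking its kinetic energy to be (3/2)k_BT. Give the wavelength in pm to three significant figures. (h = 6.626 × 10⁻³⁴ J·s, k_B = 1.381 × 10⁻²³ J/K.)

KE = (3/2)k_BT = 1.5 × 1.381 × 10⁻²³ × 2800 = 5.800 × 10⁻²⁰ J.
p = √(2mKE) = √(2 × 1.675 × 10⁻²⁷ × 5.800 × 10⁻²⁰) = 1.394 × 10⁻²³ kg·m/s.
λ = h/p = 4.75 × 10⁻¹¹ m = 47.5 pm.

λ = 47.5 pm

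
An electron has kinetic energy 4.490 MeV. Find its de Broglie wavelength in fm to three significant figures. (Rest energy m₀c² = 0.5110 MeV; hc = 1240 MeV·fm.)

Total energy E = KE + m₀c² = 4.490 + 0.5110 = 5.0010 MeV.
(pc)² = E² − (m₀c²)² = (5.0010)² − (0.5110)² = 24.75 MeV², so pc = 4.975 MeV.
λ = hc/(pc) = 1240 MeV·fm / 4.975 MeV = 249 fm.

λ = 249 fm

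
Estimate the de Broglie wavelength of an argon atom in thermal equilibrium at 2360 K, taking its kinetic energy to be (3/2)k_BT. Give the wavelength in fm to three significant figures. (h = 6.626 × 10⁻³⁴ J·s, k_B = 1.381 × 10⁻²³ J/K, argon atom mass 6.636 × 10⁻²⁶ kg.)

λ = 8230 fm

KE = (3/2)k_BT = 1.5 × 1.381 × 10⁻²³ × 2360 = 4.889 × 10⁻²⁰ J.
p = √(2mKE) = √(2 × 6.636 × 10⁻²⁶ × 4.889 × 10⁻²⁰) = 8.055 × 10⁻²³ kg·m/s.
λ = h/p = 8.23 × 10⁻¹² m = 8230 fm.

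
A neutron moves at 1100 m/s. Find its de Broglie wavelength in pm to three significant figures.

λ = 360 pm

p = mv = 1.675 × 10⁻²⁷ × 1100 = 1.843 × 10⁻²⁴ kg·m/s.
λ = h/p = 6.626 × 10⁻³⁴ / 1.843 × 10⁻²⁴ = 3.60 × 10⁻¹⁰ m = 360 pm.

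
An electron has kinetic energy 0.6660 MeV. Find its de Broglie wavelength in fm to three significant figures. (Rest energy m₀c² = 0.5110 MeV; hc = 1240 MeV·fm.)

Total energy E = KE + m₀c² = 0.6660 + 0.5110 = 1.1770 MeV.
(pc)² = E² − (m₀c²)² = (1.1770)² − (0.5110)² = 1.124 MeV², so pc = 1.060 MeV.
λ = hc/(pc) = 1240 MeV·fm / 1.060 MeV = 1170 fm.

λ = 1170 fm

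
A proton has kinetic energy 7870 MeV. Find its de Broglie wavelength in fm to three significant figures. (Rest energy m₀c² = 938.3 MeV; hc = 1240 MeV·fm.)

λ = 0.142 fm

Total energy E = KE + m₀c² = 7870 + 938.3 = 8808.3 MeV.
(pc)² = E² − (m₀c²)² = (8808.3)² − (938.3)² = 7.671 × 10⁷ MeV², so pc = 8758 MeV.
λ = hc/(pc) = 1240 MeV·fm / 8758 MeV = 0.142 fm.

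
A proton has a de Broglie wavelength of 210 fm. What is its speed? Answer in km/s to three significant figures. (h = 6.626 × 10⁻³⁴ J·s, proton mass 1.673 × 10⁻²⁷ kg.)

v = 1890 km/s

p = h/λ = 6.626 × 10⁻³⁴ / 2.100 × 10⁻¹³ = 3.155 × 10⁻²¹ kg·m/s.
v = p/m = 3.155 × 10⁻²¹ / 1.673 × 10⁻²⁷ = 1.89 × 10⁶ m/s = 1890 km/s.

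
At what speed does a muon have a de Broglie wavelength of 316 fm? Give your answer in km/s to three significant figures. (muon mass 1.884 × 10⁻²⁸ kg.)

p = h/λ = 6.626 × 10⁻³⁴ / 3.160 × 10⁻¹³ = 2.097 × 10⁻²¹ kg·m/s.
v = p/m = 2.097 × 10⁻²¹ / 1.884 × 10⁻²⁸ = 1.11 × 10⁷ m/s = 1.11 × 10⁴ km/s.

v = 1.11 × 10⁴ km/s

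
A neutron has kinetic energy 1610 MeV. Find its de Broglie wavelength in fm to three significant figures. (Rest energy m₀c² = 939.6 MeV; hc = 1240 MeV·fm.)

λ = 0.523 fm

Total energy E = KE + m₀c² = 1610 + 939.6 = 2549.6 MeV.
(pc)² = E² − (m₀c²)² = (2549.6)² − (939.6)² = 5.618 × 10⁶ MeV², so pc = 2370 MeV.
λ = hc/(pc) = 1240 MeV·fm / 2370 MeV = 0.523 fm.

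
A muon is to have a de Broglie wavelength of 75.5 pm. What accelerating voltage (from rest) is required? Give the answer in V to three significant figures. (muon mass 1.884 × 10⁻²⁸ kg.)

V = 1.28 V

p = h/λ = 6.626 × 10⁻³⁴ / 7.550 × 10⁻¹¹ = 8.776 × 10⁻²⁴ kg·m/s.
KE = p²/(2m) = 2.044 × 10⁻¹⁹ J.
V = KE/e = 2.044 × 10⁻¹⁹ / (1.602 × 10⁻¹⁹) = 1.28 V.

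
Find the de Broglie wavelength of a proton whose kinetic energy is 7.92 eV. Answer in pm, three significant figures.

KE = 7.92 eV = 1.269 × 10⁻¹⁸ J.
p = √(2mKE) = √(2 × 1.673 × 10⁻²⁷ × 1.269 × 10⁻¹⁸) = 6.516 × 10⁻²³ kg·m/s.
λ = h/p = 6.626 × 10⁻³⁴ / 6.516 × 10⁻²³ = 1.02 × 10⁻¹¹ m = 10.2 pm.

λ = 10.2 pm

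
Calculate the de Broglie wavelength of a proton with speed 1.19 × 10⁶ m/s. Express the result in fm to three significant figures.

λ = 333 fm

p = mv = 1.673 × 10⁻²⁷ × 1.19 × 10⁶ = 1.991 × 10⁻²¹ kg·m/s.
λ = h/p = 6.626 × 10⁻³⁴ / 1.991 × 10⁻²¹ = 3.33 × 10⁻¹³ m = 333 fm.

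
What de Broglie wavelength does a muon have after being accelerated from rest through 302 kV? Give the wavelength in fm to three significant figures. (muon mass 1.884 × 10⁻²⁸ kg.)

KE = eV = 1.602 × 10⁻¹⁹ × 3.020 × 10⁵ = 4.838 × 10⁻¹⁴ J.
p = √(2mKE) = √(2 × 1.884 × 10⁻²⁸ × 4.838 × 10⁻¹⁴) = 4.270 × 10⁻²¹ kg·m/s.
λ = h/p = 6.626 × 10⁻³⁴ / 4.270 × 10⁻²¹ = 1.55 × 10⁻¹³ m = 155 fm.

λ = 155 fm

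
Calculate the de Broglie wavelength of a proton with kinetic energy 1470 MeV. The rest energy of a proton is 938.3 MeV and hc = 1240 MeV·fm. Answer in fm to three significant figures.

Total energy E = KE + m₀c² = 1470 + 938.3 = 2408.3 MeV.
(pc)² = E² − (m₀c²)² = (2408.3)² − (938.3)² = 4.920 × 10⁶ MeV², so pc = 2218 MeV.
λ = hc/(pc) = 1240 MeV·fm / 2218 MeV = 0.559 fm.

λ = 0.559 fm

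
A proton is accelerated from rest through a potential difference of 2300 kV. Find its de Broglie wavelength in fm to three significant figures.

λ = 18.9 fm

KE = eV = 1.602 × 10⁻¹⁹ × 2.300 × 10⁶ = 3.685 × 10⁻¹³ J.
p = √(2mKE) = √(2 × 1.673 × 10⁻²⁷ × 3.685 × 10⁻¹³) = 3.511 × 10⁻²⁰ kg·m/s.
λ = h/p = 6.626 × 10⁻³⁴ / 3.511 × 10⁻²⁰ = 1.89 × 10⁻¹⁴ m = 18.9 fm.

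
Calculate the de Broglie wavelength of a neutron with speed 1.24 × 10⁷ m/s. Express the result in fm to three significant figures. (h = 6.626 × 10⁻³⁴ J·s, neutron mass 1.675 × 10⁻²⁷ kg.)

p = mv = 1.675 × 10⁻²⁷ × 1.24 × 10⁷ = 2.077 × 10⁻²⁰ kg·m/s.
λ = h/p = 6.626 × 10⁻³⁴ / 2.077 × 10⁻²⁰ = 3.19 × 10⁻¹⁴ m = 31.9 fm.

λ = 31.9 fm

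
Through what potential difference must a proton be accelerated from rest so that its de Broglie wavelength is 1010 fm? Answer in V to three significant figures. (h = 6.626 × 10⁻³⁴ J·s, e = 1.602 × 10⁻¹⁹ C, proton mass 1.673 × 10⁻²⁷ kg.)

V = 803 V

p = h/λ = 6.626 × 10⁻³⁴ / 1.010 × 10⁻¹² = 6.560 × 10⁻²² kg·m/s.
KE = p²/(2m) = 1.286 × 10⁻¹⁶ J.
V = KE/e = 1.286 × 10⁻¹⁶ / (1.602 × 10⁻¹⁹) = 803 V.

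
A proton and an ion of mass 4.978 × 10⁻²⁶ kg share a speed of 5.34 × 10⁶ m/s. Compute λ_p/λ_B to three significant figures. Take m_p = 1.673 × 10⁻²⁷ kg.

λ_p/λ_B = 29.8

At fixed v, p = mv so λ = h/(mv) ∝ 1/m.
λ_p/λ_B = m_B/m_p = 4.978 × 10⁻²⁶/1.673 × 10⁻²⁷ = 29.8.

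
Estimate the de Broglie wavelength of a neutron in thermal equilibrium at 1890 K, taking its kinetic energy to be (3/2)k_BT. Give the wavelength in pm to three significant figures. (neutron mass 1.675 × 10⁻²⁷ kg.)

λ = 57.9 pm

KE = (3/2)k_BT = 1.5 × 1.381 × 10⁻²³ × 1890 = 3.915 × 10⁻²⁰ J.
p = √(2mKE) = √(2 × 1.675 × 10⁻²⁷ × 3.915 × 10⁻²⁰) = 1.145 × 10⁻²³ kg·m/s.
λ = h/p = 5.79 × 10⁻¹¹ m = 57.9 pm.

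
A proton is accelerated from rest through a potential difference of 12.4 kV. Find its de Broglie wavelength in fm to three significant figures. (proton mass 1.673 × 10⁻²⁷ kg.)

KE = eV = 1.602 × 10⁻¹⁹ × 1.240 × 10⁴ = 1.986 × 10⁻¹⁵ J.
p = √(2mKE) = √(2 × 1.673 × 10⁻²⁷ × 1.986 × 10⁻¹⁵) = 2.578 × 10⁻²¹ kg·m/s.
λ = h/p = 6.626 × 10⁻³⁴ / 2.578 × 10⁻²¹ = 2.57 × 10⁻¹³ m = 257 fm.

λ = 257 fm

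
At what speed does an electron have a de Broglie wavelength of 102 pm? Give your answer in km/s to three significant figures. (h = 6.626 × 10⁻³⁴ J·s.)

p = h/λ = 6.626 × 10⁻³⁴ / 1.020 × 10⁻¹⁰ = 6.496 × 10⁻²⁴ kg·m/s.
v = p/m = 6.496 × 10⁻²⁴ / 9.109 × 10⁻³¹ = 7.13 × 10⁶ m/s = 7130 km/s.

v = 7130 km/s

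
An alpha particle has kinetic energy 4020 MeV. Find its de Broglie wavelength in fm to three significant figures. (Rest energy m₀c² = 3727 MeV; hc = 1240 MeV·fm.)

Total energy E = KE + m₀c² = 4020 + 3727 = 7747 MeV.
(pc)² = E² − (m₀c²)² = (7747)² − (3727)² = 4.613 × 10⁷ MeV², so pc = 6792 MeV.
λ = hc/(pc) = 1240 MeV·fm / 6792 MeV = 0.183 fm.

λ = 0.183 fm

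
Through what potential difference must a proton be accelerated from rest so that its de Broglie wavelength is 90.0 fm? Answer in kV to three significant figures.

p = h/λ = 6.626 × 10⁻³⁴ / 9.000 × 10⁻¹⁴ = 7.362 × 10⁻²¹ kg·m/s.
KE = p²/(2m) = 1.620 × 10⁻¹⁴ J.
V = KE/e = 1.620 × 10⁻¹⁴ / (1.602 × 10⁻¹⁹) = 101 kV.

V = 101 kV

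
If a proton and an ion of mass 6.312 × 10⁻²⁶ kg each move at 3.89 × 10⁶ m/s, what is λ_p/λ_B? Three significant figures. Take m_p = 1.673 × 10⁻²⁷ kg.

λ_p/λ_B = 37.7

At fixed v, p = mv so λ = h/(mv) ∝ 1/m.
λ_p/λ_B = m_B/m_p = 6.312 × 10⁻²⁶/1.673 × 10⁻²⁷ = 37.7.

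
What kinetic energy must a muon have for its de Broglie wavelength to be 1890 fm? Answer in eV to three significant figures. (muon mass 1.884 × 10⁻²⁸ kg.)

KE = 2040 eV

p = h/λ = 6.626 × 10⁻³⁴ / 1.890 × 10⁻¹² = 3.506 × 10⁻²² kg·m/s.
KE = p²/(2m) = (3.506 × 10⁻²²)² / (2 × 1.884 × 10⁻²⁸) = 3.262 × 10⁻¹⁶ J = 2040 eV.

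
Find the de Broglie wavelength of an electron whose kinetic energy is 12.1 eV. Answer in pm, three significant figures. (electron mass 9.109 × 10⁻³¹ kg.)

λ = 353 pm

KE = 12.1 eV = 1.938 × 10⁻¹⁸ J.
p = √(2mKE) = √(2 × 9.109 × 10⁻³¹ × 1.938 × 10⁻¹⁸) = 1.879 × 10⁻²⁴ kg·m/s.
λ = h/p = 6.626 × 10⁻³⁴ / 1.879 × 10⁻²⁴ = 3.53 × 10⁻¹⁰ m = 353 pm.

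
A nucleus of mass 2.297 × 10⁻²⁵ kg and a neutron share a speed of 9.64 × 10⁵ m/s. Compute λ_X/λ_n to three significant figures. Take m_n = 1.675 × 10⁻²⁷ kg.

At fixed v, p = mv so λ = h/(mv) ∝ 1/m.
λ_X/λ_n = m_n/m_X = 1.675 × 10⁻²⁷/2.297 × 10⁻²⁵ = 7.29 × 10⁻³.

λ_X/λ_n = 7.29 × 10⁻³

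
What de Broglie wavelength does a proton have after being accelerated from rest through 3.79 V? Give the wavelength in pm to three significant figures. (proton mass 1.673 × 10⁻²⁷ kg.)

KE = eV = 1.602 × 10⁻¹⁹ × 3.790 = 6.072 × 10⁻¹⁹ J.
p = √(2mKE) = √(2 × 1.673 × 10⁻²⁷ × 6.072 × 10⁻¹⁹) = 4.507 × 10⁻²³ kg·m/s.
λ = h/p = 6.626 × 10⁻³⁴ / 4.507 × 10⁻²³ = 1.47 × 10⁻¹¹ m = 14.7 pm.

λ = 14.7 pm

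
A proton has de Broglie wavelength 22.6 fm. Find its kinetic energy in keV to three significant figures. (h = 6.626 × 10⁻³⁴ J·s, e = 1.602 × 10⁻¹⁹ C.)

KE = 1600 keV

p = h/λ = 6.626 × 10⁻³⁴ / 2.260 × 10⁻¹⁴ = 2.932 × 10⁻²⁰ kg·m/s.
KE = p²/(2m) = (2.932 × 10⁻²⁰)² / (2 × 1.673 × 10⁻²⁷) = 2.569 × 10⁻¹³ J = 1600 keV.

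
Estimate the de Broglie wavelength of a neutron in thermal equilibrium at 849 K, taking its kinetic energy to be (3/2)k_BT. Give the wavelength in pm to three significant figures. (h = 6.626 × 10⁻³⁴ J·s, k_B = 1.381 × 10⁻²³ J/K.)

λ = 86.3 pm

KE = (3/2)k_BT = 1.5 × 1.381 × 10⁻²³ × 849 = 1.759 × 10⁻²⁰ J.
p = √(2mKE) = √(2 × 1.675 × 10⁻²⁷ × 1.759 × 10⁻²⁰) = 7.676 × 10⁻²⁴ kg·m/s.
λ = h/p = 8.63 × 10⁻¹¹ m = 86.3 pm.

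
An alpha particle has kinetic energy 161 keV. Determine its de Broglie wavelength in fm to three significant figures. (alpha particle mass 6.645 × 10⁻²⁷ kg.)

λ = 35.8 fm

KE = 161 keV = 2.579 × 10⁻¹⁴ J.
p = √(2mKE) = √(2 × 6.645 × 10⁻²⁷ × 2.579 × 10⁻¹⁴) = 1.851 × 10⁻²⁰ kg·m/s.
λ = h/p = 6.626 × 10⁻³⁴ / 1.851 × 10⁻²⁰ = 3.58 × 10⁻¹⁴ m = 35.8 fm.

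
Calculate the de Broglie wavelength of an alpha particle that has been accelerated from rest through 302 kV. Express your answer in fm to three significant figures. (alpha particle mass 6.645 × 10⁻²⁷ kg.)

KE = 2eV = 2 × 1.602 × 10⁻¹⁹ × 3.020 × 10⁵ = 9.676 × 10⁻¹⁴ J.
p = √(2mKE) = √(2 × 6.645 × 10⁻²⁷ × 9.676 × 10⁻¹⁴) = 3.586 × 10⁻²⁰ kg·m/s.
λ = h/p = 6.626 × 10⁻³⁴ / 3.586 × 10⁻²⁰ = 1.85 × 10⁻¹⁴ m = 18.5 fm.

λ = 18.5 fm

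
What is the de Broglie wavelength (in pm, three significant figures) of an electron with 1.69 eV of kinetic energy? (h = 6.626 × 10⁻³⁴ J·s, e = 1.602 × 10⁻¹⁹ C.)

λ = 943 pm

KE = 1.69 eV = 2.707 × 10⁻¹⁹ J.
p = √(2mKE) = √(2 × 9.109 × 10⁻³¹ × 2.707 × 10⁻¹⁹) = 7.023 × 10⁻²⁵ kg·m/s.
λ = h/p = 6.626 × 10⁻³⁴ / 7.023 × 10⁻²⁵ = 9.43 × 10⁻¹⁰ m = 943 pm.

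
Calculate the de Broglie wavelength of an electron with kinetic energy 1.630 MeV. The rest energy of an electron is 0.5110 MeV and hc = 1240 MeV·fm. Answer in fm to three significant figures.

Total energy E = KE + m₀c² = 1.630 + 0.5110 = 2.1410 MeV.
(pc)² = E² − (m₀c²)² = (2.1410)² − (0.5110)² = 4.323 MeV², so pc = 2.079 MeV.
λ = hc/(pc) = 1240 MeV·fm / 2.079 MeV = 596 fm.

λ = 596 fm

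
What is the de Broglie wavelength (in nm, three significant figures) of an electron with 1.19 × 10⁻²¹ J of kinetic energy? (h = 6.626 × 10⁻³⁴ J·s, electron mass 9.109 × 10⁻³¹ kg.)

p = √(2mKE) = √(2 × 9.109 × 10⁻³¹ × 1.190 × 10⁻²¹) = 4.656 × 10⁻²⁶ kg·m/s.
λ = h/p = 6.626 × 10⁻³⁴ / 4.656 × 10⁻²⁶ = 1.42 × 10⁻⁸ m = 14.2 nm.

λ = 14.2 nm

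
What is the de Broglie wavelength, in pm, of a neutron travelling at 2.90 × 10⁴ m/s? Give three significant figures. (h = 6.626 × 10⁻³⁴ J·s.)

λ = 13.6 pm

p = mv = 1.675 × 10⁻²⁷ × 2.90 × 10⁴ = 4.858 × 10⁻²³ kg·m/s.
λ = h/p = 6.626 × 10⁻³⁴ / 4.858 × 10⁻²³ = 1.36 × 10⁻¹¹ m = 13.6 pm.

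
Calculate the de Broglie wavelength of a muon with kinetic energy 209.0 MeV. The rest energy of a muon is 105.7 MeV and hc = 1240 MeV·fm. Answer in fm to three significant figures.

λ = 4.18 fm

Total energy E = KE + m₀c² = 209.0 + 105.7 = 314.7 MeV.
(pc)² = E² − (m₀c²)² = (314.7)² − (105.7)² = 8.786 × 10⁴ MeV², so pc = 296.4 MeV.
λ = hc/(pc) = 1240 MeV·fm / 296.4 MeV = 4.18 fm.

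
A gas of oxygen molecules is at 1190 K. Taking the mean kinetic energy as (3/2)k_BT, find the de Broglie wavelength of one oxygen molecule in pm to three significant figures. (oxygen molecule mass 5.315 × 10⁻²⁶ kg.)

KE = (3/2)k_BT = 1.5 × 1.381 × 10⁻²³ × 1190 = 2.465 × 10⁻²⁰ J.
p = √(2mKE) = √(2 × 5.315 × 10⁻²⁶ × 2.465 × 10⁻²⁰) = 5.119 × 10⁻²³ kg·m/s.
λ = h/p = 1.29 × 10⁻¹¹ m = 12.9 pm.

λ = 12.9 pm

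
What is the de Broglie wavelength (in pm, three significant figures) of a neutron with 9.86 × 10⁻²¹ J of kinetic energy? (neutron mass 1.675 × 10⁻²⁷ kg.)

p = √(2mKE) = √(2 × 1.675 × 10⁻²⁷ × 9.860 × 10⁻²¹) = 5.747 × 10⁻²⁴ kg·m/s.
λ = h/p = 6.626 × 10⁻³⁴ / 5.747 × 10⁻²⁴ = 1.15 × 10⁻¹⁰ m = 115 pm.

λ = 115 pm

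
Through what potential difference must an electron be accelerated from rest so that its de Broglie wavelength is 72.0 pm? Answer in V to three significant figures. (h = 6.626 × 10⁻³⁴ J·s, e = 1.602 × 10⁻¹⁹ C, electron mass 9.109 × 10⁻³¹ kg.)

p = h/λ = 6.626 × 10⁻³⁴ / 7.200 × 10⁻¹¹ = 9.203 × 10⁻²⁴ kg·m/s.
KE = p²/(2m) = 4.649 × 10⁻¹⁷ J.
V = KE/e = 4.649 × 10⁻¹⁷ / (1.602 × 10⁻¹⁹) = 290 V.

V = 290 V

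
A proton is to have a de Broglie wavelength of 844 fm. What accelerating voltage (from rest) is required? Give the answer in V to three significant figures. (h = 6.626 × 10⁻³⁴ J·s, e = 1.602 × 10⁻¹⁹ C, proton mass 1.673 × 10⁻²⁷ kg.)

p = h/λ = 6.626 × 10⁻³⁴ / 8.440 × 10⁻¹³ = 7.851 × 10⁻²² kg·m/s.
KE = p²/(2m) = 1.842 × 10⁻¹⁶ J.
V = KE/e = 1.842 × 10⁻¹⁶ / (1.602 × 10⁻¹⁹) = 1150 V.

V = 1150 V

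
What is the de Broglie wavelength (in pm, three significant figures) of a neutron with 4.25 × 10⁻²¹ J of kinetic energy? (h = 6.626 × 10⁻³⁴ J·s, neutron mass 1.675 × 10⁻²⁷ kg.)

p = √(2mKE) = √(2 × 1.675 × 10⁻²⁷ × 4.250 × 10⁻²¹) = 3.773 × 10⁻²⁴ kg·m/s.
λ = h/p = 6.626 × 10⁻³⁴ / 3.773 × 10⁻²⁴ = 1.76 × 10⁻¹⁰ m = 176 pm.

λ = 176 pm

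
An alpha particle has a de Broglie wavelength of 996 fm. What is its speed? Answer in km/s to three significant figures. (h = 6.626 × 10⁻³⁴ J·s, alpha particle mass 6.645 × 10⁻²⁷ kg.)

p = h/λ = 6.626 × 10⁻³⁴ / 9.960 × 10⁻¹³ = 6.653 × 10⁻²² kg·m/s.
v = p/m = 6.653 × 10⁻²² / 6.645 × 10⁻²⁷ = 1.00 × 10⁵ m/s = 100 km/s.

v = 100 km/s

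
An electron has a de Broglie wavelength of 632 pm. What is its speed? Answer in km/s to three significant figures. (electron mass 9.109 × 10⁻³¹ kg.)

p = h/λ = 6.626 × 10⁻³⁴ / 6.320 × 10⁻¹⁰ = 1.048 × 10⁻²⁴ kg·m/s.
v = p/m = 1.048 × 10⁻²⁴ / 9.109 × 10⁻³¹ = 1.15 × 10⁶ m/s = 1150 km/s.

v = 1150 km/s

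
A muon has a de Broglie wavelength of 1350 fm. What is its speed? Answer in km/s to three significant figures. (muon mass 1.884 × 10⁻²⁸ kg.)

p = h/λ = 6.626 × 10⁻³⁴ / 1.350 × 10⁻¹² = 4.908 × 10⁻²² kg·m/s.
v = p/m = 4.908 × 10⁻²² / 1.884 × 10⁻²⁸ = 2.61 × 10⁶ m/s = 2610 km/s.

v = 2610 km/s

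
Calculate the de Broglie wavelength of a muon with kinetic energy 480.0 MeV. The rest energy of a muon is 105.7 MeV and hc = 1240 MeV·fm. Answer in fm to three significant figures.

Total energy E = KE + m₀c² = 480.0 + 105.7 = 585.7 MeV.
(pc)² = E² − (m₀c²)² = (585.7)² − (105.7)² = 3.319 × 10⁵ MeV², so pc = 576.1 MeV.
λ = hc/(pc) = 1240 MeV·fm / 576.1 MeV = 2.15 fm.

λ = 2.15 fm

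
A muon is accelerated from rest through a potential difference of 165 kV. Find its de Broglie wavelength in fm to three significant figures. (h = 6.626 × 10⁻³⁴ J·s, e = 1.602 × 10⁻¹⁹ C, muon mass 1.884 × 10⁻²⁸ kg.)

λ = 210 fm

KE = eV = 1.602 × 10⁻¹⁹ × 1.650 × 10⁵ = 2.643 × 10⁻¹⁴ J.
p = √(2mKE) = √(2 × 1.884 × 10⁻²⁸ × 2.643 × 10⁻¹⁴) = 3.156 × 10⁻²¹ kg·m/s.
λ = h/p = 6.626 × 10⁻³⁴ / 3.156 × 10⁻²¹ = 2.10 × 10⁻¹³ m = 210 fm.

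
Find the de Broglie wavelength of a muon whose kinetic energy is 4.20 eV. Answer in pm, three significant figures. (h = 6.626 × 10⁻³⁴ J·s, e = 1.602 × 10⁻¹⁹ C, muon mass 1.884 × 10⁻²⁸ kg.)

KE = 4.20 eV = 6.728 × 10⁻¹⁹ J.
p = √(2mKE) = √(2 × 1.884 × 10⁻²⁸ × 6.728 × 10⁻¹⁹) = 1.592 × 10⁻²³ kg·m/s.
λ = h/p = 6.626 × 10⁻³⁴ / 1.592 × 10⁻²³ = 4.16 × 10⁻¹¹ m = 41.6 pm.

λ = 41.6 pm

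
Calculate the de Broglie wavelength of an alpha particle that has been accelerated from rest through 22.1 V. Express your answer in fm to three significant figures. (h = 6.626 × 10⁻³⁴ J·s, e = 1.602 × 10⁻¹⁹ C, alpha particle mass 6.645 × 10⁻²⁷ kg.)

λ = 2160 fm

KE = 2eV = 2 × 1.602 × 10⁻¹⁹ × 22.10 = 7.081 × 10⁻¹⁸ J.
p = √(2mKE) = √(2 × 6.645 × 10⁻²⁷ × 7.081 × 10⁻¹⁸) = 3.068 × 10⁻²² kg·m/s.
λ = h/p = 6.626 × 10⁻³⁴ / 3.068 × 10⁻²² = 2.16 × 10⁻¹² m = 2160 fm.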